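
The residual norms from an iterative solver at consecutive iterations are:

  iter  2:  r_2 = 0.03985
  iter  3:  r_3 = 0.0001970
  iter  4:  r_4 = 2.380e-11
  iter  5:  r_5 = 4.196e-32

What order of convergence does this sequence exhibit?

3

Consecutive ratios: r_5/r_4 = 4.196e-32/2.380e-11 = 1.76303e-21, r_4/r_3 = 2.380e-11/0.0001970 = 1.20812e-07.
p ≈ ln(1.76303e-21)/ln(1.20812e-07) = -47.7873/-15.9290 ≈ 3.00.
So the convergence is cubic (order 3).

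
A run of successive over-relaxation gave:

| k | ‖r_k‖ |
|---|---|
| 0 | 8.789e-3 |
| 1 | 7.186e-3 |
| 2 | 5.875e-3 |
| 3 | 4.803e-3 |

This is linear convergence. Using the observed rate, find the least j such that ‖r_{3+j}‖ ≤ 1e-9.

Rate ρ ≈ ‖r_3‖/‖r_2‖ = 4.803e-3/5.875e-3 = 0.8175.
After j more steps, ‖r_{3+j}‖ ≈ 4.803e-3·ρ^j; need ρ^j ≤ 1e-9/4.803e-3 = 2.08203e-07.
j ≥ ln(2.08203e-07)/ln(0.8175) = -15.3848/-0.20150 = 76.351.
So 77 more iterations are needed.

77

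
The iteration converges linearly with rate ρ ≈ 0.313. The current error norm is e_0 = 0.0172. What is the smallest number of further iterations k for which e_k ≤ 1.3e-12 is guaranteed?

After k steps, e_k ≈ 0.0172·0.313^k.
Need 0.313^k ≤ 1.3e-12/0.0172 = 7.55814e-11.
k ≥ ln(7.55814e-11)/ln(0.313) = -23.3058/-1.16155 = 20.064.
Smallest integer k = 21.

21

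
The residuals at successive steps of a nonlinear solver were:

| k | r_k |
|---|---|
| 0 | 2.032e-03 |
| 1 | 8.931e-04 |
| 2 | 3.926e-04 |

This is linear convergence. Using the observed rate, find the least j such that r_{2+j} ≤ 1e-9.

16

Rate ρ ≈ r_2/r_1 = 3.926e-04/8.931e-04 = 0.4396.
After j more steps, r_{2+j} ≈ 3.926e-04·ρ^j; need ρ^j ≤ 1e-9/3.926e-04 = 2.54712e-06.
j ≥ ln(2.54712e-06)/ln(0.4396) = -12.8805/-0.82189 = 15.672.
So 16 more iterations are needed.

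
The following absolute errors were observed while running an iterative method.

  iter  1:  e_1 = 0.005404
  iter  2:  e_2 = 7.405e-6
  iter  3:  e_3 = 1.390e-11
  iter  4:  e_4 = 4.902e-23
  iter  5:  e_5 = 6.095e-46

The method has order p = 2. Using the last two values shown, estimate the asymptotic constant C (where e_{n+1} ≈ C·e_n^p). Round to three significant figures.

C ≈ e_5 / e_4^2
  = 6.095e-46 / (4.902e-23)^2
  = 6.095e-46 / 2.40296e-45 ≈ 0.25365

0.254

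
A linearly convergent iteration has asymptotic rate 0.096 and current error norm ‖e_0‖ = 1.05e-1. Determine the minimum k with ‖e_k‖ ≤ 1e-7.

6

After k steps, ‖e_k‖ ≈ 1.05e-1·0.096^k.
Need 0.096^k ≤ 1e-7/1.05e-1 = 9.52381e-07.
k ≥ ln(9.52381e-07)/ln(0.096) = -13.8643/-2.34341 = 5.916.
Smallest integer k = 6.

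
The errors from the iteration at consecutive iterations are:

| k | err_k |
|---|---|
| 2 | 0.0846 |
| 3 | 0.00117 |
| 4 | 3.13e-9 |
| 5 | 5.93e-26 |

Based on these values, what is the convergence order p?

3

Consecutive ratios: err_5/err_4 = 5.93e-26/3.13e-9 = 1.89457e-17, err_4/err_3 = 3.13e-9/0.00117 = 2.67521e-06.
p ≈ ln(1.89457e-17)/ln(2.67521e-06) = -38.5050/-12.8315 ≈ 3.00.
So the convergence is cubic (order 3).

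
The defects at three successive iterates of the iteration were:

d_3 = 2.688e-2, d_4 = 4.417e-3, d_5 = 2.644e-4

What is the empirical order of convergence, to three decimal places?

p ≈ ln(d_5/d_4) / ln(d_4/d_3)
  = ln(2.644e-4/4.417e-3) / ln(4.417e-3/2.688e-2)
  = ln(0.0598596) / ln(0.164323)
  = -2.815753 / -1.805921 ≈ 1.559178

1.559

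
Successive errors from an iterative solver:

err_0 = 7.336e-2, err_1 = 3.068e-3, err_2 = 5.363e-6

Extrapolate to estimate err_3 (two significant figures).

First estimate the order: p ≈ ln(err_2/err_1) / ln(err_1/err_0) = ln(5.363e-6/3.068e-3)/ln(3.068e-3/7.336e-2) = ln(0.00174804)/ln(0.0418212) ≈ 2.0002.
Then err_3 ≈ err_2·(err_2/err_1)^p = 5.363e-6·(0.00174804)^2.0002 = 5.363e-6·3.05177e-06 ≈ 1.637e-11.

1.6e-11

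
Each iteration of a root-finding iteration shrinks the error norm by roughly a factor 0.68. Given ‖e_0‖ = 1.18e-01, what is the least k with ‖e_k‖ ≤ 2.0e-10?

After k steps, ‖e_k‖ ≈ 1.18e-01·0.68^k.
Need 0.68^k ≤ 2.0e-10/1.18e-01 = 1.69492e-09.
k ≥ ln(1.69492e-09)/ln(0.68) = -20.1956/-0.38566 = 52.366.
Smallest integer k = 53.

53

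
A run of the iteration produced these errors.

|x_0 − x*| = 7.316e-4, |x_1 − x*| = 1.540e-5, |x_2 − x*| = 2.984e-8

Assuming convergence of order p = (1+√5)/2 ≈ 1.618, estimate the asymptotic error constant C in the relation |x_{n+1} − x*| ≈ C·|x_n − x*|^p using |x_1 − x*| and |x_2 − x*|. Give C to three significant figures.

1.83

C ≈ |x_2 − x*| / |x_1 − x*|^1.618
  = 2.984e-8 / (1.540e-5)^1.618
  = 2.984e-8 / 1.63459e-08 ≈ 1.8255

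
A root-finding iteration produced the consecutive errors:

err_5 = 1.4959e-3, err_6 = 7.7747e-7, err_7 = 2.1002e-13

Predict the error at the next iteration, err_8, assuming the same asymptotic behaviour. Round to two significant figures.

1.5e-26

First estimate the order: p ≈ ln(err_7/err_6) / ln(err_6/err_5) = ln(2.1002e-13/7.7747e-7)/ln(7.7747e-7/1.4959e-3) = ln(2.70133e-07)/ln(0.000519734) ≈ 2.0000.
Then err_8 ≈ err_7·(err_7/err_6)^p = 2.1002e-13·(2.70133e-07)^2.0000 = 2.1002e-13·7.29718e-14 ≈ 1.533e-26.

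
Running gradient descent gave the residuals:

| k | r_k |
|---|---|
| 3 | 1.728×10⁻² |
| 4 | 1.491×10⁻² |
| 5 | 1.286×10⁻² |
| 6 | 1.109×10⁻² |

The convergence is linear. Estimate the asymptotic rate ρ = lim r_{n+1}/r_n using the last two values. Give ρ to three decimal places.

0.862

ρ ≈ r_6/r_5 = 1.109×10⁻²/1.286×10⁻² = 0.86236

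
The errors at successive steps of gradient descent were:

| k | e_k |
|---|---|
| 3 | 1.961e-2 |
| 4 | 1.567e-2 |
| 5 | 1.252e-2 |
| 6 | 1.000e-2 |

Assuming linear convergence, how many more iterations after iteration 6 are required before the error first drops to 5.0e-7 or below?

Rate ρ ≈ e_6/e_5 = 1.000e-2/1.252e-2 = 0.7987.
After j more steps, e_{6+j} ≈ 1.000e-2·ρ^j; need ρ^j ≤ 5.0e-7/1.000e-2 = 5e-05.
j ≥ ln(5e-05)/ln(0.7987) = -9.9035/-0.22477 = 44.061.
So 45 more iterations are needed.

45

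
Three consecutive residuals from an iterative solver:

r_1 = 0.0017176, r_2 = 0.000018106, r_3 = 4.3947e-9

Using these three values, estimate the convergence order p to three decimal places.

1.828

p ≈ ln(r_3/r_2) / ln(r_2/r_1)
  = ln(4.3947e-9/0.000018106) / ln(0.000018106/0.0017176)
  = ln(0.000242721) / ln(0.0105415)
  = -8.323598 / -4.552435 ≈ 1.828384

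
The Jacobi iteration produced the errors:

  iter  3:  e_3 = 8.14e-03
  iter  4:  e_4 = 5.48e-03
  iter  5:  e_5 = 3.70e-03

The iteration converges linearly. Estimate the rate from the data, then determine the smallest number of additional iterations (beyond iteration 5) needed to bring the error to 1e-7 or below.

27

Rate ρ ≈ e_5/e_4 = 3.70e-03/5.48e-03 = 0.6752.
After j more steps, e_{5+j} ≈ 3.70e-03·ρ^j; need ρ^j ≤ 1e-7/3.70e-03 = 2.7027e-05.
j ≥ ln(2.7027e-05)/ln(0.6752) = -10.5187/-0.39275 = 26.782.
So 27 more iterations are needed.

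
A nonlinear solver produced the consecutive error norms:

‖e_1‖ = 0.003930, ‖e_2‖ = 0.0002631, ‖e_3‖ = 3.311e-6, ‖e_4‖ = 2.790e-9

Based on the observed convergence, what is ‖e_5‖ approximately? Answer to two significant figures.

3.0e-14

First estimate the order: p ≈ ln(‖e_4‖/‖e_3‖) / ln(‖e_3‖/‖e_2‖) = ln(2.790e-9/3.311e-6)/ln(3.311e-6/0.0002631) = ln(0.000842646)/ln(0.0125846) ≈ 1.6179.
Then ‖e_5‖ ≈ ‖e_4‖·(‖e_4‖/‖e_3‖)^p = 2.790e-9·(0.000842646)^1.6179 = 2.790e-9·1.0617e-05 ≈ 2.962e-14.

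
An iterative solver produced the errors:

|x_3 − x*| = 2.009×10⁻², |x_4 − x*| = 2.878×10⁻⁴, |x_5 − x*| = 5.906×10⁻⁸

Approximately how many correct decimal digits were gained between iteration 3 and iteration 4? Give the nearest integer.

Digits gained ≈ log₁₀(|x_3 − x*|/|x_4 − x*|) = log₁₀(2.009×10⁻²/2.878×10⁻⁴) = log₁₀(69.8054) ≈ 1.844.

2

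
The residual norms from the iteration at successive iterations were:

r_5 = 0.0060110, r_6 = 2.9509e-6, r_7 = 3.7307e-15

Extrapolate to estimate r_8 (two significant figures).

First estimate the order: p ≈ ln(r_7/r_6) / ln(r_6/r_5) = ln(3.7307e-15/2.9509e-6)/ln(2.9509e-6/0.0060110) = ln(1.26426e-09)/ln(0.000490917) ≈ 2.6891.
Then r_8 ≈ r_7·(r_7/r_6)^p = 3.7307e-15·(1.26426e-09)^2.6891 = 3.7307e-15·1.18018e-24 ≈ 4.403e-39.

4.4e-39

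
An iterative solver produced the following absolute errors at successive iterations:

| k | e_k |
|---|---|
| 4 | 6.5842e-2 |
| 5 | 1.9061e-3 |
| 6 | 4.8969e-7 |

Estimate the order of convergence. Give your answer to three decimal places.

2.334

p ≈ ln(e_6/e_5) / ln(e_5/e_4)
  = ln(4.8969e-7/1.9061e-3) / ln(1.9061e-3/6.5842e-2)
  = ln(0.000256907) / ln(0.0289496)
  = -8.266796 / -3.542199 ≈ 2.333803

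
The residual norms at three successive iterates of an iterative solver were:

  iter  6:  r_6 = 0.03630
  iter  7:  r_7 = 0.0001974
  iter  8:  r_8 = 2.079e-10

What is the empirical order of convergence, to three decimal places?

2.640

p ≈ ln(r_8/r_7) / ln(r_7/r_6)
  = ln(2.079e-10/0.0001974) / ln(0.0001974/0.03630)
  = ln(1.05319e-06) / ln(0.00543802)
  = -13.763687 / -5.214340 ≈ 2.639584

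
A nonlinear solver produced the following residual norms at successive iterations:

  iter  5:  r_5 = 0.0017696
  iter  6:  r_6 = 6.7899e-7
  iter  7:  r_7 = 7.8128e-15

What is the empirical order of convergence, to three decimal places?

2.324

p ≈ ln(r_7/r_6) / ln(r_6/r_5)
  = ln(7.8128e-15/6.7899e-7) / ln(6.7899e-7/0.0017696)
  = ln(1.15065e-08) / ln(0.000383697)
  = -18.280354 / -7.865657 ≈ 2.324072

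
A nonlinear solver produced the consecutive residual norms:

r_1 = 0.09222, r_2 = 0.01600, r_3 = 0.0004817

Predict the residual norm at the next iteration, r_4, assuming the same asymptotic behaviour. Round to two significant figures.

4.4e-7

First estimate the order: p ≈ ln(r_3/r_2) / ln(r_2/r_1) = ln(0.0004817/0.01600)/ln(0.01600/0.09222) = ln(0.0301062)/ln(0.173498) ≈ 1.9999.
Then r_4 ≈ r_3·(r_3/r_2)^p = 0.0004817·(0.0301062)^1.9999 = 0.0004817·0.000906701 ≈ 4.368e-07.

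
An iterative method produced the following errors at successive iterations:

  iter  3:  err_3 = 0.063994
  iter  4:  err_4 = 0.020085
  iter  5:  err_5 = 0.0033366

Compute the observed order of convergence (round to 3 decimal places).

1.549

p ≈ ln(err_5/err_4) / ln(err_4/err_3)
  = ln(0.0033366/0.020085) / ln(0.020085/0.063994)
  = ln(0.166124) / ln(0.313858)
  = -1.795021 / -1.158815 ≈ 1.549014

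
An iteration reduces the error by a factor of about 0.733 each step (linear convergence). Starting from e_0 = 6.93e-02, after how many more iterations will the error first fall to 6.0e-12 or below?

After k steps, e_k ≈ 6.93e-02·0.733^k.
Need 0.733^k ≤ 6.0e-12/6.93e-02 = 8.65801e-11.
k ≥ ln(8.65801e-11)/ln(0.733) = -23.1700/-0.31061 = 74.595.
Smallest integer k = 75.

75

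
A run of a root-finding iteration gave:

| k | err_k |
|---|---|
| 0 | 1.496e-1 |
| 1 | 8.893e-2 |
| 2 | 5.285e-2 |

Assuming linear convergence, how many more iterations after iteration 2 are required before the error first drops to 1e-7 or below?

26

Rate ρ ≈ err_2/err_1 = 5.285e-2/8.893e-2 = 0.5943.
After j more steps, err_{2+j} ≈ 5.285e-2·ρ^j; need ρ^j ≤ 1e-7/5.285e-2 = 1.89215e-06.
j ≥ ln(1.89215e-06)/ln(0.5943) = -13.1778/-0.52037 = 25.324.
So 26 more iterations are needed.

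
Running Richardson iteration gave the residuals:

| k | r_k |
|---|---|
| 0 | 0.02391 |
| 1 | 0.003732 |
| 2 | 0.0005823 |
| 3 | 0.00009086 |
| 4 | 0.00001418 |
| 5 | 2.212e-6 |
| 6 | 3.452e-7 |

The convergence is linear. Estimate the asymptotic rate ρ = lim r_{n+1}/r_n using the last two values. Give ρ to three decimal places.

0.156

ρ ≈ r_6/r_5 = 3.452e-7/2.212e-6 = 0.15606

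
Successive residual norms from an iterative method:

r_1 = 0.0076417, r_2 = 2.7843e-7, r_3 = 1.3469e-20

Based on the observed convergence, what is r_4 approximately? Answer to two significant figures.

1.5e-60

First estimate the order: p ≈ ln(r_3/r_2) / ln(r_2/r_1) = ln(1.3469e-20/2.7843e-7)/ln(2.7843e-7/0.0076417) = ln(4.83748e-14)/ln(3.64356e-05) ≈ 3.0000.
Then r_4 ≈ r_3·(r_3/r_2)^p = 1.3469e-20·(4.83748e-14)^3.0000 = 1.3469e-20·1.13203e-40 ≈ 1.525e-60.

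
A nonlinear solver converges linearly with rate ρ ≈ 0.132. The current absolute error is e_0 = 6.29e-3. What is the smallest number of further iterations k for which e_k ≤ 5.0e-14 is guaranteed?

After k steps, e_k ≈ 6.29e-3·0.132^k.
Need 0.132^k ≤ 5.0e-14/6.29e-3 = 7.94913e-12.
k ≥ ln(7.94913e-12)/ln(0.132) = -25.5580/-2.02495 = 12.622.
Smallest integer k = 13.

13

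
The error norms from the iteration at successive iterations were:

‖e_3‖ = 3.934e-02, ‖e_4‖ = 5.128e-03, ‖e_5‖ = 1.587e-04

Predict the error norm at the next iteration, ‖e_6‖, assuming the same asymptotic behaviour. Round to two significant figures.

4.2e-7

First estimate the order: p ≈ ln(‖e_5‖/‖e_4‖) / ln(‖e_4‖/‖e_3‖) = ln(1.587e-04/5.128e-03)/ln(5.128e-03/3.934e-02) = ln(0.0309477)/ln(0.130351) ≈ 1.7057.
Then ‖e_6‖ ≈ ‖e_5‖·(‖e_5‖/‖e_4‖)^p = 1.587e-04·(0.0309477)^1.7057 = 1.587e-04·0.00266357 ≈ 4.227e-07.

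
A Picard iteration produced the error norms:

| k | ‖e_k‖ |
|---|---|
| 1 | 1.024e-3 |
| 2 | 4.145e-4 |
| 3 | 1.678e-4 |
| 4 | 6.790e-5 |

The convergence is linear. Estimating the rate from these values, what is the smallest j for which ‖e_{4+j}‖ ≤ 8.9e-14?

23

Rate ρ ≈ ‖e_4‖/‖e_3‖ = 6.790e-5/1.678e-4 = 0.4046.
After j more steps, ‖e_{4+j}‖ ≈ 6.790e-5·ρ^j; need ρ^j ≤ 8.9e-14/6.790e-5 = 1.31075e-09.
j ≥ ln(1.31075e-09)/ln(0.4046) = -20.4527/-0.90486 = 22.603.
So 23 more iterations are needed.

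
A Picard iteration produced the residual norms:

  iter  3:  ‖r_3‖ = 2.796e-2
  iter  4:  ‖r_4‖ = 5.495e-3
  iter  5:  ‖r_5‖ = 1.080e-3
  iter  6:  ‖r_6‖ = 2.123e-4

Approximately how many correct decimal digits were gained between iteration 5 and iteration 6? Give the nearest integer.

Digits gained ≈ log₁₀(‖r_5‖/‖r_6‖) = log₁₀(1.080e-3/2.123e-4) = log₁₀(5.08714) ≈ 0.706.

1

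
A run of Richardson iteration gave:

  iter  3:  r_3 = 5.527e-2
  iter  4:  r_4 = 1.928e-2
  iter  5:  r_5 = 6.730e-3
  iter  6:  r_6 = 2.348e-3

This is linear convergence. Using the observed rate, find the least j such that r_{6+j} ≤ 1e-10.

Rate ρ ≈ r_6/r_5 = 2.348e-3/6.730e-3 = 0.3489.
After j more steps, r_{6+j} ≈ 2.348e-3·ρ^j; need ρ^j ≤ 1e-10/2.348e-3 = 4.25894e-08.
j ≥ ln(4.25894e-08)/ln(0.3489) = -16.9717/-1.05297 = 16.118.
So 17 more iterations are needed.

17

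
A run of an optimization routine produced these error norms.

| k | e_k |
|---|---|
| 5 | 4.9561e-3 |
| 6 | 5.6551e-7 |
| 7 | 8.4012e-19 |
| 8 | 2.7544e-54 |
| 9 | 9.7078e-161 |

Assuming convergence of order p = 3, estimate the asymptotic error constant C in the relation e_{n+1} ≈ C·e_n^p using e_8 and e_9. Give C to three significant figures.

4.65

C ≈ e_9 / e_8^3
  = 9.7078e-161 / (2.7544e-54)^3
  = 9.7078e-161 / 2.08969e-161 ≈ 4.6456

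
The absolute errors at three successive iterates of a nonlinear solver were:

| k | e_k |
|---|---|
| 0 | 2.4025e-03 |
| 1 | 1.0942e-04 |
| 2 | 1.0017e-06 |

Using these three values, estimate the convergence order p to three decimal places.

1.519

p ≈ ln(e_2/e_1) / ln(e_1/e_0)
  = ln(1.0017e-06/1.0942e-04) / ln(1.0942e-04/2.4025e-03)
  = ln(0.00915463) / ln(0.0455442)
  = -4.693496 / -3.089072 ≈ 1.519387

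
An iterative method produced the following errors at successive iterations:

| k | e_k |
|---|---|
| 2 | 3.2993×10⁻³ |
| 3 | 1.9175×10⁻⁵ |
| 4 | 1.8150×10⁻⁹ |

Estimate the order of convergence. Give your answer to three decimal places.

p ≈ ln(e_4/e_3) / ln(e_3/e_2)
  = ln(1.8150×10⁻⁹/1.9175×10⁻⁵) / ln(1.9175×10⁻⁵/3.2993×10⁻³)
  = ln(9.46545e-05) / ln(0.00581184)
  = -9.265277 / -5.147858 ≈ 1.799832

1.800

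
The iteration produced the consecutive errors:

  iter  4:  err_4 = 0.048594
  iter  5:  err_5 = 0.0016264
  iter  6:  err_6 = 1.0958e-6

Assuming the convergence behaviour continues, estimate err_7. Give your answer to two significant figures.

1.7e-13

First estimate the order: p ≈ ln(err_6/err_5) / ln(err_5/err_4) = ln(1.0958e-6/0.0016264)/ln(0.0016264/0.048594) = ln(0.000673758)/ln(0.0334692) ≈ 2.1496.
Then err_7 ≈ err_6·(err_6/err_5)^p = 1.0958e-6·(0.000673758)^2.1496 = 1.0958e-6·1.52248e-07 ≈ 1.668e-13.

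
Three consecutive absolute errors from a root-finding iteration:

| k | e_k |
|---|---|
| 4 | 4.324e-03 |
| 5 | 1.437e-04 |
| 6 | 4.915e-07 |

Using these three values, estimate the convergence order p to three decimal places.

1.668

p ≈ ln(e_6/e_5) / ln(e_5/e_4)
  = ln(4.915e-07/1.437e-04) / ln(1.437e-04/4.324e-03)
  = ln(0.00342032) / ln(0.0332331)
  = -5.678021 / -3.404209 ≈ 1.667941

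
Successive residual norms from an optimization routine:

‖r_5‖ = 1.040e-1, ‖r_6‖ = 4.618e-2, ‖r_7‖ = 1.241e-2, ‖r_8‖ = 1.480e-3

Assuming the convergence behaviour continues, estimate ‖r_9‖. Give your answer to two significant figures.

4.7e-5

First estimate the order: p ≈ ln(‖r_8‖/‖r_7‖) / ln(‖r_7‖/‖r_6‖) = ln(1.480e-3/1.241e-2)/ln(1.241e-2/4.618e-2) = ln(0.119259)/ln(0.268731) ≈ 1.6183.
Then ‖r_9‖ ≈ ‖r_8‖·(‖r_8‖/‖r_7‖)^p = 1.480e-3·(0.119259)^1.6183 = 1.480e-3·0.0320247 ≈ 4.74e-05.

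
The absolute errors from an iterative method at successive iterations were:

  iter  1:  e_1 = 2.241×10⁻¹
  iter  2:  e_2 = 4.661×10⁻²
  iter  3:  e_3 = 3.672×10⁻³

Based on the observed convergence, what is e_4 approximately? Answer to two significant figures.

First estimate the order: p ≈ ln(e_3/e_2) / ln(e_2/e_1) = ln(3.672×10⁻³/4.661×10⁻²)/ln(4.661×10⁻²/2.241×10⁻¹) = ln(0.0787814)/ln(0.207988) ≈ 1.6182.
Then e_4 ≈ e_3·(e_3/e_2)^p = 3.672×10⁻³·(0.0787814)^1.6182 = 3.672×10⁻³·0.0163754 ≈ 6.013e-05.

6.0e-5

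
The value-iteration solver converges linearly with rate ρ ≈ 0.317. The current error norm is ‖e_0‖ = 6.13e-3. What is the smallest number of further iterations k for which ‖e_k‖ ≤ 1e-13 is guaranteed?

After k steps, ‖e_k‖ ≈ 6.13e-3·0.317^k.
Need 0.317^k ≤ 1e-13/6.13e-3 = 1.63132e-11.
k ≥ ln(1.63132e-11)/ln(0.317) = -24.8390/-1.14885 = 21.621.
Smallest integer k = 22.

22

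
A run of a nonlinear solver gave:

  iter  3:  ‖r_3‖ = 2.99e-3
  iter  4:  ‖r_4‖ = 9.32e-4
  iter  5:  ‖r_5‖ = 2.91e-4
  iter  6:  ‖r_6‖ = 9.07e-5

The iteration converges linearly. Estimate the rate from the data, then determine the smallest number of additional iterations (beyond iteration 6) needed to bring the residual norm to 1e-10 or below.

12

Rate ρ ≈ ‖r_6‖/‖r_5‖ = 9.07e-5/2.91e-4 = 0.3117.
After j more steps, ‖r_{6+j}‖ ≈ 9.07e-5·ρ^j; need ρ^j ≤ 1e-10/9.07e-5 = 1.10254e-06.
j ≥ ln(1.10254e-06)/ln(0.3117) = -13.7179/-1.16571 = 11.768.
So 12 more iterations are needed.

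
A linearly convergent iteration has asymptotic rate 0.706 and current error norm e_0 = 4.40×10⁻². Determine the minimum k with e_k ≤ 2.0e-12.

69

After k steps, e_k ≈ 4.40×10⁻²·0.706^k.
Need 0.706^k ≤ 2.0e-12/4.40×10⁻² = 4.54545e-11.
k ≥ ln(4.54545e-11)/ln(0.706) = -23.8143/-0.34814 = 68.404.
Smallest integer k = 69.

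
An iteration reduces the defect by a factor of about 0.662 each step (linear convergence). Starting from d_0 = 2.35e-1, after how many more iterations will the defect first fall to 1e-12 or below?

64

After k steps, d_k ≈ 2.35e-1·0.662^k.
Need 0.662^k ≤ 1e-12/2.35e-1 = 4.25532e-12.
k ≥ ln(4.25532e-12)/ln(0.662) = -26.1829/-0.41249 = 63.475.
Smallest integer k = 64.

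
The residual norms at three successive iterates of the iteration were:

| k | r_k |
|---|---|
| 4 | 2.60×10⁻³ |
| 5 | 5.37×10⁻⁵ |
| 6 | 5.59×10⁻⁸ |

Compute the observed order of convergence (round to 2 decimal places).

p ≈ ln(r_6/r_5) / ln(r_5/r_4)
  = ln(5.59×10⁻⁸/5.37×10⁻⁵) / ln(5.37×10⁻⁵/2.60×10⁻³)
  = ln(0.00104097) / ln(0.0206538)
  = -6.86760 / -3.87986 ≈ 1.77006

1.77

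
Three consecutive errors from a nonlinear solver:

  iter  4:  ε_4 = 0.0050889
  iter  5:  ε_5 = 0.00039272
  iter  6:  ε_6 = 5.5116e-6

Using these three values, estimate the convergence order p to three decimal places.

1.665

p ≈ ln(ε_6/ε_5) / ln(ε_5/ε_4)
  = ln(5.5116e-6/0.00039272) / ln(0.00039272/0.0050889)
  = ln(0.0140344) / ln(0.0771719)
  = -4.266244 / -2.561720 ≈ 1.665383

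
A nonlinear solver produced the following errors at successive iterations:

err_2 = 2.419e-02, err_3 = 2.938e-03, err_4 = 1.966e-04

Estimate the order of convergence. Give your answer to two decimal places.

p ≈ ln(err_4/err_3) / ln(err_3/err_2)
  = ln(1.966e-04/2.938e-03) / ln(2.938e-03/2.419e-02)
  = ln(0.0669163) / ln(0.121455)
  = -2.70431 / -2.10821 ≈ 1.28275

1.28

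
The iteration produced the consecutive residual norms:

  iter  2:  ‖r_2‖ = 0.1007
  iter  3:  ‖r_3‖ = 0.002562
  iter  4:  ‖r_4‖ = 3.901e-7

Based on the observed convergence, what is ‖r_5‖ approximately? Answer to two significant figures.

First estimate the order: p ≈ ln(‖r_4‖/‖r_3‖) / ln(‖r_3‖/‖r_2‖) = ln(3.901e-7/0.002562)/ln(0.002562/0.1007) = ln(0.000152264)/ln(0.0254419) ≈ 2.3942.
Then ‖r_5‖ ≈ ‖r_4‖·(‖r_4‖/‖r_3‖)^p = 3.901e-7·(0.000152264)^2.3942 = 3.901e-7·7.25061e-10 ≈ 2.828e-16.

2.8e-16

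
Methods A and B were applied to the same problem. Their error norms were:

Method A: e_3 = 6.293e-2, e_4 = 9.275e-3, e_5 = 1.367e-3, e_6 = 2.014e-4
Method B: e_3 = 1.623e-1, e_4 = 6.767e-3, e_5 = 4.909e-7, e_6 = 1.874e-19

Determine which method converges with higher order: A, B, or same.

B

Method A: p ≈ ln(2.014e-4/1.367e-3)/ln(1.367e-3/9.275e-3) ≈ 1.00.
Method B: p ≈ ln(1.874e-19/4.909e-7)/ln(4.909e-7/6.767e-3) ≈ 3.00.
Method B has the higher order (≈3.0 vs ≈1.0).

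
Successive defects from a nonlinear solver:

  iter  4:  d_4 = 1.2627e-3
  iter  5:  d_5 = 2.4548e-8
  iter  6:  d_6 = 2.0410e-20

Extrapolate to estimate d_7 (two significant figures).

2.2e-51

First estimate the order: p ≈ ln(d_6/d_5) / ln(d_5/d_4) = ln(2.0410e-20/2.4548e-8)/ln(2.4548e-8/1.2627e-3) = ln(8.31432e-13)/ln(1.94409e-05) ≈ 2.5641.
Then d_7 ≈ d_6·(d_6/d_5)^p = 2.0410e-20·(8.31432e-13)^2.5641 = 2.0410e-20·1.05981e-31 ≈ 2.163e-51.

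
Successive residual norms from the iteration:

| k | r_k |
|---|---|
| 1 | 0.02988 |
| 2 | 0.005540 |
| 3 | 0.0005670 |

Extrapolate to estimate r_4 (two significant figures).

2.6e-5

First estimate the order: p ≈ ln(r_3/r_2) / ln(r_2/r_1) = ln(0.0005670/0.005540)/ln(0.005540/0.02988) = ln(0.102347)/ln(0.185408) ≈ 1.3526.
Then r_4 ≈ r_3·(r_3/r_2)^p = 0.0005670·(0.102347)^1.3526 = 0.0005670·0.0458171 ≈ 2.598e-05.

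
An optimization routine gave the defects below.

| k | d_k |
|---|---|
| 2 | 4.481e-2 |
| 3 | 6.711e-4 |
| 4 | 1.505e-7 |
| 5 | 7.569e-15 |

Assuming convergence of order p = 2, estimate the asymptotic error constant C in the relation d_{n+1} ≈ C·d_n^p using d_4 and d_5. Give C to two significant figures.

C ≈ d_5 / d_4^2
  = 7.569e-15 / (1.505e-7)^2
  = 7.569e-15 / 2.26503e-14 ≈ 0.33417

0.33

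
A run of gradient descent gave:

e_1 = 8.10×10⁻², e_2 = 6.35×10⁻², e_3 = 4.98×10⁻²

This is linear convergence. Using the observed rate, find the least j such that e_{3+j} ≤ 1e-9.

Rate ρ ≈ e_3/e_2 = 4.98×10⁻²/6.35×10⁻² = 0.7843.
After j more steps, e_{3+j} ≈ 4.98×10⁻²·ρ^j; need ρ^j ≤ 1e-9/4.98×10⁻² = 2.00803e-08.
j ≥ ln(2.00803e-08)/ln(0.7843) = -17.7235/-0.24296 = 72.948.
So 73 more iterations are needed.

73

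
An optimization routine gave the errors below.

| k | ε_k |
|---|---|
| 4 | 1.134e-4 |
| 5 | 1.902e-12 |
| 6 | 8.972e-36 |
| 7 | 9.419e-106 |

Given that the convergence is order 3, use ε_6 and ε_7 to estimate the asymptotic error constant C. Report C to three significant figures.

C ≈ ε_7 / ε_6^3
  = 9.419e-106 / (8.972e-36)^3
  = 9.419e-106 / 7.22217e-106 ≈ 1.3042

1.30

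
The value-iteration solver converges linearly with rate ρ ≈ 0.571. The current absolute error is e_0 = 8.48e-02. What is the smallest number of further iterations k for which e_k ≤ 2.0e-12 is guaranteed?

After k steps, e_k ≈ 8.48e-02·0.571^k.
Need 0.571^k ≤ 2.0e-12/8.48e-02 = 2.35849e-11.
k ≥ ln(2.35849e-11)/ln(0.571) = -24.4704/-0.56037 = 43.668.
Smallest integer k = 44.

44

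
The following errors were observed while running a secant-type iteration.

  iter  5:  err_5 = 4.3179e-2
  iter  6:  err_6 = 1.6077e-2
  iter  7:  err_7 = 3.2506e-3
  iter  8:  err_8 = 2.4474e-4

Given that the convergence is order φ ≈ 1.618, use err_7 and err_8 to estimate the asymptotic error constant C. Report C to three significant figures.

2.60

C ≈ err_8 / err_7^1.618
  = 2.4474e-4 / (3.2506e-3)^1.618
  = 2.4474e-4 / 9.42664e-05 ≈ 2.5963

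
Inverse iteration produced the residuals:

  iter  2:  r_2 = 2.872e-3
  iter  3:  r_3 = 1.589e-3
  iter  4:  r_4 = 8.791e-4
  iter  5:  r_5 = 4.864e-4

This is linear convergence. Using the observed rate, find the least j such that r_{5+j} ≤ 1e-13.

Rate ρ ≈ r_5/r_4 = 4.864e-4/8.791e-4 = 0.5533.
After j more steps, r_{5+j} ≈ 4.864e-4·ρ^j; need ρ^j ≤ 1e-13/4.864e-4 = 2.05592e-10.
j ≥ ln(2.05592e-10)/ln(0.5533) = -22.3051/-0.59185 = 37.687.
So 38 more iterations are needed.

38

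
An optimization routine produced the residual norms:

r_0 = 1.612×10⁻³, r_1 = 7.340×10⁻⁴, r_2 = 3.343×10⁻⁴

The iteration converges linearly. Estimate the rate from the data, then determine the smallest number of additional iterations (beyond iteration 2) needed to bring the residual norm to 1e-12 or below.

25

Rate ρ ≈ r_2/r_1 = 3.343×10⁻⁴/7.340×10⁻⁴ = 0.4554.
After j more steps, r_{2+j} ≈ 3.343×10⁻⁴·ρ^j; need ρ^j ≤ 1e-12/3.343×10⁻⁴ = 2.99133e-09.
j ≥ ln(2.99133e-09)/ln(0.4554) = -19.6275/-0.78658 = 24.953.
So 25 more iterations are needed.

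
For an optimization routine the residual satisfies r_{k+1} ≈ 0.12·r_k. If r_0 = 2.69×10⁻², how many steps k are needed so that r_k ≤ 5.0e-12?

After k steps, r_k ≈ 2.69×10⁻²·0.12^k.
Need 0.12^k ≤ 5.0e-12/2.69×10⁻² = 1.85874e-10.
k ≥ ln(1.85874e-10)/ln(0.12) = -22.4060/-2.12026 = 10.568.
Smallest integer k = 11.

11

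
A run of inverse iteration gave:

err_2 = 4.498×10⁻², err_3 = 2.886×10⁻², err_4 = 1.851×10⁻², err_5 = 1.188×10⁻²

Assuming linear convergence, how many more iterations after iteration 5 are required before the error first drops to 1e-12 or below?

53

Rate ρ ≈ err_5/err_4 = 1.188×10⁻²/1.851×10⁻² = 0.6418.
After j more steps, err_{5+j} ≈ 1.188×10⁻²·ρ^j; need ρ^j ≤ 1e-12/1.188×10⁻² = 8.41751e-11.
j ≥ ln(8.41751e-11)/ln(0.6418) = -23.1981/-0.44348 = 52.309.
So 53 more iterations are needed.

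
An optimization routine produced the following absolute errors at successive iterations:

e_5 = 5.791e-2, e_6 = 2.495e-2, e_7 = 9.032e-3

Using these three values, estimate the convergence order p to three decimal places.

1.207

p ≈ ln(e_7/e_6) / ln(e_6/e_5)
  = ln(9.032e-3/2.495e-2) / ln(2.495e-2/5.791e-2)
  = ln(0.362004) / ln(0.430841)
  = -1.016100 / -0.842016 ≈ 1.206747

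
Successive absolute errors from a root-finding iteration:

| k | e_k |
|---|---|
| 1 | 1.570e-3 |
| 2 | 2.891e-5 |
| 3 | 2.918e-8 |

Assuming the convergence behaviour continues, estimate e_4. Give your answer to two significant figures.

First estimate the order: p ≈ ln(e_3/e_2) / ln(e_2/e_1) = ln(2.918e-8/2.891e-5)/ln(2.891e-5/1.570e-3) = ln(0.00100934)/ln(0.018414) ≈ 1.7269.
Then e_4 ≈ e_3·(e_3/e_2)^p = 2.918e-8·(0.00100934)^1.7269 = 2.918e-8·6.70305e-06 ≈ 1.956e-13.

2.0e-13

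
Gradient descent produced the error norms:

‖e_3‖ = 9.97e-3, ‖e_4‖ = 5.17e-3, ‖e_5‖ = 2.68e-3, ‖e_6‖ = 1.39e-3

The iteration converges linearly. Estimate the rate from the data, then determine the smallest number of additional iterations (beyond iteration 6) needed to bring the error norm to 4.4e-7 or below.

Rate ρ ≈ ‖e_6‖/‖e_5‖ = 1.39e-3/2.68e-3 = 0.5187.
After j more steps, ‖e_{6+j}‖ ≈ 1.39e-3·ρ^j; need ρ^j ≤ 4.4e-7/1.39e-3 = 0.000316547.
j ≥ ln(0.000316547)/ln(0.5187) = -8.0580/-0.65643 = 12.275.
So 13 more iterations are needed.

13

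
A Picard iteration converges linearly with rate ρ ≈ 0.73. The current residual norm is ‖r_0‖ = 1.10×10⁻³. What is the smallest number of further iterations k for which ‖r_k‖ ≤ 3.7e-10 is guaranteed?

After k steps, ‖r_k‖ ≈ 1.10×10⁻³·0.73^k.
Need 0.73^k ≤ 3.7e-10/1.10×10⁻³ = 3.36364e-07.
k ≥ ln(3.36364e-07)/ln(0.73) = -14.9051/-0.31471 = 47.361.
Smallest integer k = 48.

48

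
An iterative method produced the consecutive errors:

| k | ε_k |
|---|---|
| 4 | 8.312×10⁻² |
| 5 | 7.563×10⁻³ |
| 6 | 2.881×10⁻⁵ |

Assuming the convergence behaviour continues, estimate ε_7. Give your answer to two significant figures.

6.9e-11

First estimate the order: p ≈ ln(ε_6/ε_5) / ln(ε_5/ε_4) = ln(2.881×10⁻⁵/7.563×10⁻³)/ln(7.563×10⁻³/8.312×10⁻²) = ln(0.00380933)/ln(0.0909889) ≈ 2.3238.
Then ε_7 ≈ ε_6·(ε_6/ε_5)^p = 2.881×10⁻⁵·(0.00380933)^2.3238 = 2.881×10⁻⁵·2.38988e-06 ≈ 6.885e-11.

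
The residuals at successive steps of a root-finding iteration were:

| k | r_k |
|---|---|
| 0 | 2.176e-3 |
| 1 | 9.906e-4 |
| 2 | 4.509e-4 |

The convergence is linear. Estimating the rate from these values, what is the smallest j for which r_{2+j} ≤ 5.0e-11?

Rate ρ ≈ r_2/r_1 = 4.509e-4/9.906e-4 = 0.4552.
After j more steps, r_{2+j} ≈ 4.509e-4·ρ^j; need ρ^j ≤ 5.0e-11/4.509e-4 = 1.10889e-07.
j ≥ ln(1.10889e-07)/ln(0.4552) = -16.0147/-0.78702 = 20.349.
So 21 more iterations are needed.

21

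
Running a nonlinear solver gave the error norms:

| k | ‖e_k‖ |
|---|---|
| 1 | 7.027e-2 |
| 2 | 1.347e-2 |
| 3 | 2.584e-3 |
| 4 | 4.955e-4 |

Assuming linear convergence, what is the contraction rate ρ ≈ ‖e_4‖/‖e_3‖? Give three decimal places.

0.192

ρ ≈ ‖e_4‖/‖e_3‖ = 4.955e-4/2.584e-3 = 0.19176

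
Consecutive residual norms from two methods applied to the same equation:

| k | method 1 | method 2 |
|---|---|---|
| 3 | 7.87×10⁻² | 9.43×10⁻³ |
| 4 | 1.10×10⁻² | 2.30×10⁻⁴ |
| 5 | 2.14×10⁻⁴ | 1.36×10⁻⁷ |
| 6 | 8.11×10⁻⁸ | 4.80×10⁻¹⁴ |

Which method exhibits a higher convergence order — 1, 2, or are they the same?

same

Method 1: p ≈ ln(8.11×10⁻⁸/2.14×10⁻⁴)/ln(2.14×10⁻⁴/1.10×10⁻²) ≈ 2.00.
Method 2: p ≈ ln(4.80×10⁻¹⁴/1.36×10⁻⁷)/ln(1.36×10⁻⁷/2.30×10⁻⁴) ≈ 2.00.
Both orders ≈ 2.0 — effectively the same.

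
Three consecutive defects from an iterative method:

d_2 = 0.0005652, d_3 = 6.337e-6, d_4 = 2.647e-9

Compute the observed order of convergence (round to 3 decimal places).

p ≈ ln(d_4/d_3) / ln(d_3/d_2)
  = ln(2.647e-9/6.337e-6) / ln(6.337e-6/0.0005652)
  = ln(0.000417706) / ln(0.011212)
  = -7.780733 / -4.490771 ≈ 1.732605

1.733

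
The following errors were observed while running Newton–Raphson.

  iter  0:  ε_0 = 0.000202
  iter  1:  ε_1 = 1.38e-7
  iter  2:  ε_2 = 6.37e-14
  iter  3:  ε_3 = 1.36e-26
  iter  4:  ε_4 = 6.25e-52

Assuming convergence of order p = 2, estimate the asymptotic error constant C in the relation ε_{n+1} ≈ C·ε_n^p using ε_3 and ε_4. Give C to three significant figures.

3.38

C ≈ ε_4 / ε_3^2
  = 6.25e-52 / (1.36e-26)^2
  = 6.25e-52 / 1.8496e-52 ≈ 3.3791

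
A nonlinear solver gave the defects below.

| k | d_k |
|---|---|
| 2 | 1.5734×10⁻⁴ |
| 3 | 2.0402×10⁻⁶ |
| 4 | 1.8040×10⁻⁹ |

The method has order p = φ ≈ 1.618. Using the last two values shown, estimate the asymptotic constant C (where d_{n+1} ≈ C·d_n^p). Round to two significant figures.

C ≈ d_4 / d_3^1.618
  = 1.8040×10⁻⁹ / (2.0402×10⁻⁶)^1.618
  = 1.8040×10⁻⁹ / 6.20941e-10 ≈ 2.9053

2.9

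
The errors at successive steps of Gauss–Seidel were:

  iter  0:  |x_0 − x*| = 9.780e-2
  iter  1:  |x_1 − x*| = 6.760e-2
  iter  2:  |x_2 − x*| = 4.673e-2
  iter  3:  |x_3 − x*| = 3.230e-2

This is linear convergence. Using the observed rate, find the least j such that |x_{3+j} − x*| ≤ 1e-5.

Rate ρ ≈ |x_3 − x*|/|x_2 − x*| = 3.230e-2/4.673e-2 = 0.6912.
After j more steps, |x_{3+j} − x*| ≈ 3.230e-2·ρ^j; need ρ^j ≤ 1e-5/3.230e-2 = 0.000309598.
j ≥ ln(0.000309598)/ln(0.6912) = -8.0802/-0.36933 = 21.878.
So 22 more iterations are needed.

22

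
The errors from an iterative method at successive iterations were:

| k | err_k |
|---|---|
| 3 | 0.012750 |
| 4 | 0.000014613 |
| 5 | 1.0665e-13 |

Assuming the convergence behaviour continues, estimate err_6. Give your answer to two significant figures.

First estimate the order: p ≈ ln(err_5/err_4) / ln(err_4/err_3) = ln(1.0665e-13/0.000014613)/ln(0.000014613/0.012750) = ln(7.2983e-09)/ln(0.00114612) ≈ 2.7669.
Then err_6 ≈ err_5·(err_5/err_4)^p = 1.0665e-13·(7.2983e-09)^2.7669 = 1.0665e-13·3.06442e-23 ≈ 3.268e-36.

3.3e-36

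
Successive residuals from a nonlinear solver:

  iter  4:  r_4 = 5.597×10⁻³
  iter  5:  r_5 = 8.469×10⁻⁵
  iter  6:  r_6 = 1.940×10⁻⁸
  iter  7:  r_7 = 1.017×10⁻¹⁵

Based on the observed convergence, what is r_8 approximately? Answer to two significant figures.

2.8e-30

First estimate the order: p ≈ ln(r_7/r_6) / ln(r_6/r_5) = ln(1.017×10⁻¹⁵/1.940×10⁻⁸)/ln(1.940×10⁻⁸/8.469×10⁻⁵) = ln(5.24227e-08)/ln(0.000229071) ≈ 2.0001.
Then r_8 ≈ r_7·(r_7/r_6)^p = 1.017×10⁻¹⁵·(5.24227e-08)^2.0001 = 1.017×10⁻¹⁵·2.74354e-15 ≈ 2.79e-30.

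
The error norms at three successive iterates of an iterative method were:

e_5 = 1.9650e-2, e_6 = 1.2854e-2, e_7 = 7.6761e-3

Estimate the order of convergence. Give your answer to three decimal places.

1.215

p ≈ ln(e_7/e_6) / ln(e_6/e_5)
  = ln(7.6761e-3/1.2854e-2) / ln(1.2854e-2/1.9650e-2)
  = ln(0.597176) / ln(0.654148)
  = -0.515543 / -0.424422 ≈ 1.214694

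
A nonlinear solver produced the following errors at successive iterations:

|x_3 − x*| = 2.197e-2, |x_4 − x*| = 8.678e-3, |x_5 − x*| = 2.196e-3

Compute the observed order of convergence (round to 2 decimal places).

1.48

p ≈ ln(|x_5 − x*|/|x_4 − x*|) / ln(|x_4 − x*|/|x_3 − x*|)
  = ln(2.196e-3/8.678e-3) / ln(8.678e-3/2.197e-2)
  = ln(0.253054) / ln(0.394993)
  = -1.37415 / -0.92889 ≈ 1.47935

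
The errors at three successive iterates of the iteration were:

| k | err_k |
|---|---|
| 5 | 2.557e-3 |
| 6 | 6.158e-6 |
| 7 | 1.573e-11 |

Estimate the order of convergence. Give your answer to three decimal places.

2.136

p ≈ ln(err_7/err_6) / ln(err_6/err_5)
  = ln(1.573e-11/6.158e-6) / ln(6.158e-6/2.557e-3)
  = ln(2.5544e-06) / ln(0.00240829)
  = -12.877693 / -6.028838 ≈ 2.136016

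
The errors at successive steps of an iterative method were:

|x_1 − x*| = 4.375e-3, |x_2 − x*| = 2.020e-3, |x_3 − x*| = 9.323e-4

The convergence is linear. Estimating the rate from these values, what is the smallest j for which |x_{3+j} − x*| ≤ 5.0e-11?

Rate ρ ≈ |x_3 − x*|/|x_2 − x*| = 9.323e-4/2.020e-3 = 0.4615.
After j more steps, |x_{3+j} − x*| ≈ 9.323e-4·ρ^j; need ρ^j ≤ 5.0e-11/9.323e-4 = 5.36308e-08.
j ≥ ln(5.36308e-08)/ln(0.4615) = -16.7411/-0.77327 = 21.650.
So 22 more iterations are needed.

22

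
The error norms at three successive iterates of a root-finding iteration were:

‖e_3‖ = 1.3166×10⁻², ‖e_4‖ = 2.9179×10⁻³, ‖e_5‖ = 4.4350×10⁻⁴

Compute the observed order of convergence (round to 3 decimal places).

p ≈ ln(‖e_5‖/‖e_4‖) / ln(‖e_4‖/‖e_3‖)
  = ln(4.4350×10⁻⁴/2.9179×10⁻³) / ln(2.9179×10⁻³/1.3166×10⁻²)
  = ln(0.151993) / ln(0.221624)
  = -1.883921 / -1.506773 ≈ 1.250302

1.250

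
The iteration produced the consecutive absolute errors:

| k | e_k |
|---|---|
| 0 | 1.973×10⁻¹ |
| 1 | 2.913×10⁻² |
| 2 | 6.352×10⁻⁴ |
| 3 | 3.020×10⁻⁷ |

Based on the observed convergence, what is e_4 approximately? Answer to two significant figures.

6.8e-14

First estimate the order: p ≈ ln(e_3/e_2) / ln(e_2/e_1) = ln(3.020×10⁻⁷/6.352×10⁻⁴)/ln(6.352×10⁻⁴/2.913×10⁻²) = ln(0.000475441)/ln(0.0218057) ≈ 2.0000.
Then e_4 ≈ e_3·(e_3/e_2)^p = 3.020×10⁻⁷·(0.000475441)^2.0000 = 3.020×10⁻⁷·2.26044e-07 ≈ 6.827e-14.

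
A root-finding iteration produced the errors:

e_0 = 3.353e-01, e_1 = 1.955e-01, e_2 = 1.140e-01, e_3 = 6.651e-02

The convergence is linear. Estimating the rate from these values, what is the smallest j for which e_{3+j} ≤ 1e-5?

Rate ρ ≈ e_3/e_2 = 6.651e-02/1.140e-01 = 0.5834.
After j more steps, e_{3+j} ≈ 6.651e-02·ρ^j; need ρ^j ≤ 1e-5/6.651e-02 = 0.000150353.
j ≥ ln(0.000150353)/ln(0.5834) = -8.8025/-0.53888 = 16.335.
So 17 more iterations are needed.

17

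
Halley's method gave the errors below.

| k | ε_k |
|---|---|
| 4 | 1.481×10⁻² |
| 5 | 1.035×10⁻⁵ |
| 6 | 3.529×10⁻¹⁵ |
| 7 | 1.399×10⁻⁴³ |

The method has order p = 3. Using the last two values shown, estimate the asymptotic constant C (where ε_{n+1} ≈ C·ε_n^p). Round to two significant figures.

3.2

C ≈ ε_7 / ε_6^3
  = 1.399×10⁻⁴³ / (3.529×10⁻¹⁵)^3
  = 1.399×10⁻⁴³ / 4.39496e-44 ≈ 3.1832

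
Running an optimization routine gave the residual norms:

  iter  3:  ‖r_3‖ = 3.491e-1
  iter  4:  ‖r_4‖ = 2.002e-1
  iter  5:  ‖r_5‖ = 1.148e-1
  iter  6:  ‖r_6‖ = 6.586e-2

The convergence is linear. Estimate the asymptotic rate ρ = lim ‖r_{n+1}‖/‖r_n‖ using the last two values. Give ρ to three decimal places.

ρ ≈ ‖r_6‖/‖r_5‖ = 6.586e-2/1.148e-1 = 0.57369

0.574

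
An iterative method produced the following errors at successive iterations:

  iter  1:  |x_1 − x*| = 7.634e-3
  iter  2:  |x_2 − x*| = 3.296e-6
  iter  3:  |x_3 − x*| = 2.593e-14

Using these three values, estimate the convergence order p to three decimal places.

p ≈ ln(|x_3 − x*|/|x_2 − x*|) / ln(|x_2 − x*|/|x_1 − x*|)
  = ln(2.593e-14/3.296e-6) / ln(3.296e-6/7.634e-3)
  = ln(7.86711e-09) / ln(0.000431753)
  = -18.660575 / -7.747657 ≈ 2.408544

2.409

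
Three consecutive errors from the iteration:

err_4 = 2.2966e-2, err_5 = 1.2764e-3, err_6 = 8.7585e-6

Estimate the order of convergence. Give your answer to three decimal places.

p ≈ ln(err_6/err_5) / ln(err_5/err_4)
  = ln(8.7585e-6/1.2764e-3) / ln(1.2764e-3/2.2966e-2)
  = ln(0.00686188) / ln(0.0555778)
  = -4.981774 / -2.889971 ≈ 1.723815

1.724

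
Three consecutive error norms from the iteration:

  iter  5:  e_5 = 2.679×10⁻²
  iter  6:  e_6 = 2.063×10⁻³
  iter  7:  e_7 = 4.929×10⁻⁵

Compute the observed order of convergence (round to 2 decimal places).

1.46

p ≈ ln(e_7/e_6) / ln(e_6/e_5)
  = ln(4.929×10⁻⁵/2.063×10⁻³) / ln(2.063×10⁻³/2.679×10⁻²)
  = ln(0.0238924) / ln(0.0770063)
  = -3.73419 / -2.56387 ≈ 1.45647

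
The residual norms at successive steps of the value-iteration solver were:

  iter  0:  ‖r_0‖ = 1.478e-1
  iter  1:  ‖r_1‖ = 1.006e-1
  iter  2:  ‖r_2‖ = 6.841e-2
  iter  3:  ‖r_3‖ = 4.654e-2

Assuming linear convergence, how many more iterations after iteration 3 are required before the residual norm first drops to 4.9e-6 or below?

Rate ρ ≈ ‖r_3‖/‖r_2‖ = 4.654e-2/6.841e-2 = 0.6803.
After j more steps, ‖r_{3+j}‖ ≈ 4.654e-2·ρ^j; need ρ^j ≤ 4.9e-6/4.654e-2 = 0.000105286.
j ≥ ln(0.000105286)/ln(0.6803) = -9.1588/-0.38522 = 23.776.
So 24 more iterations are needed.

24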